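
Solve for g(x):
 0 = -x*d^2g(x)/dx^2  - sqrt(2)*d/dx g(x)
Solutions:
 g(x) = C1 + C2*x^(1 - sqrt(2))


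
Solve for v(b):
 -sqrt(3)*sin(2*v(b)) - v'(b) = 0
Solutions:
 v(b) = pi - acos((-C1 - exp(4*sqrt(3)*b))/(C1 - exp(4*sqrt(3)*b)))/2
 v(b) = acos((-C1 - exp(4*sqrt(3)*b))/(C1 - exp(4*sqrt(3)*b)))/2


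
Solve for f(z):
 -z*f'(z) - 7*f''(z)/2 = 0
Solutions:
 f(z) = C1 + C2*erf(sqrt(7)*z/7)


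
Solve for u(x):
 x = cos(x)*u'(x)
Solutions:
 u(x) = C1 + Integral(x/cos(x), x)


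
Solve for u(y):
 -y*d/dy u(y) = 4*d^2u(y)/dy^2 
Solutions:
 u(y) = C1 + C2*erf(sqrt(2)*y/4)


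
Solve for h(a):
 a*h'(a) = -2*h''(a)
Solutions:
 h(a) = C1 + C2*erf(a/2)


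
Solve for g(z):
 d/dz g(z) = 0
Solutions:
 g(z) = C1


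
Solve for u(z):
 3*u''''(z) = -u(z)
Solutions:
 u(z) = (C1*sin(sqrt(2)*3^(3/4)*z/6) + C2*cos(sqrt(2)*3^(3/4)*z/6))*exp(-sqrt(2)*3^(3/4)*z/6) + (C3*sin(sqrt(2)*3^(3/4)*z/6) + C4*cos(sqrt(2)*3^(3/4)*z/6))*exp(sqrt(2)*3^(3/4)*z/6)


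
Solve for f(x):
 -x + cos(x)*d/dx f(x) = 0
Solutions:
 f(x) = C1 + Integral(x/cos(x), x)


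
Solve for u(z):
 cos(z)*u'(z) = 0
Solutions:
 u(z) = C1


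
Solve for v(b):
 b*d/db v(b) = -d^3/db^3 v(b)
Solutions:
 v(b) = C1 + Integral(C2*airyai(-b) + C3*airybi(-b), b)


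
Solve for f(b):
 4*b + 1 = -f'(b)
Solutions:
 f(b) = C1 - 2*b^2 - b


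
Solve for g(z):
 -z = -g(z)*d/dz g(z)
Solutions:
 g(z) = -sqrt(C1 + z^2)
 g(z) = sqrt(C1 + z^2)


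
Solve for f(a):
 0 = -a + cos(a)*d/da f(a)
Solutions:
 f(a) = C1 + Integral(a/cos(a), a)


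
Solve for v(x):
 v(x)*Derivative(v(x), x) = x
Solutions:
 v(x) = -sqrt(C1 + x^2)
 v(x) = sqrt(C1 + x^2)


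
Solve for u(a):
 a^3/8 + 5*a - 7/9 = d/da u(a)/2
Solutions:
 u(a) = C1 + a^4/16 + 5*a^2 - 14*a/9


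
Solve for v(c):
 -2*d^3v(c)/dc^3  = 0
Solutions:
 v(c) = C1 + C2*c + C3*c^2


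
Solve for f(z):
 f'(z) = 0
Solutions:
 f(z) = C1


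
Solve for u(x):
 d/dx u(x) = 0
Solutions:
 u(x) = C1


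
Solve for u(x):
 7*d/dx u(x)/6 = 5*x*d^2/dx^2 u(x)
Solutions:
 u(x) = C1 + C2*x^(37/30)


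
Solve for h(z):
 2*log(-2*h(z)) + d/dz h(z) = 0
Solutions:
 Integral(1/(log(-_y) + log(2)), (_y, h(z)))/2 = C1 - z


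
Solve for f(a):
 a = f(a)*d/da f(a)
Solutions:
 f(a) = -sqrt(C1 + a^2)
 f(a) = sqrt(C1 + a^2)


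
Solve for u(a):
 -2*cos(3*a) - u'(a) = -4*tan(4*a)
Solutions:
 u(a) = C1 - log(cos(4*a)) - 2*sin(3*a)/3


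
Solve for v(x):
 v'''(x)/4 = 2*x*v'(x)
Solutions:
 v(x) = C1 + Integral(C2*airyai(2*x) + C3*airybi(2*x), x)


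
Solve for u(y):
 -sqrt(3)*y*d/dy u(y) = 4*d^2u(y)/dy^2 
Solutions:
 u(y) = C1 + C2*erf(sqrt(2)*3^(1/4)*y/4)


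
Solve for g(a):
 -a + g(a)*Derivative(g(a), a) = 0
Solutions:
 g(a) = -sqrt(C1 + a^2)
 g(a) = sqrt(C1 + a^2)


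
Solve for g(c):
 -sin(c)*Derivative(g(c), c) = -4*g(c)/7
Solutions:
 g(c) = C1*(cos(c) - 1)^(2/7)/(cos(c) + 1)^(2/7)


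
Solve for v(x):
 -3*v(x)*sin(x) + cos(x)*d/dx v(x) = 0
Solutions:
 v(x) = C1/cos(x)^3


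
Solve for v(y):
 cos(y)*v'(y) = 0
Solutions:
 v(y) = C1


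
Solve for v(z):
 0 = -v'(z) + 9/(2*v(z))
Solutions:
 v(z) = -sqrt(C1 + 9*z)
 v(z) = sqrt(C1 + 9*z)


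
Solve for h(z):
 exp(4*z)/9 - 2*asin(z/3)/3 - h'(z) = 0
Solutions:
 h(z) = C1 - 2*z*asin(z/3)/3 - 2*sqrt(9 - z^2)/3 + exp(4*z)/36


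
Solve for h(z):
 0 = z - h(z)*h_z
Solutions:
 h(z) = -sqrt(C1 + z^2)
 h(z) = sqrt(C1 + z^2)


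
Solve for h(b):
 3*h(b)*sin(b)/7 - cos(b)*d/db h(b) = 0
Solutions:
 h(b) = C1/cos(b)^(3/7)


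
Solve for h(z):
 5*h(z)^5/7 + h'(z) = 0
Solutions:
 h(z) = -7^(1/4)*(1/(C1 + 20*z))^(1/4)
 h(z) = 7^(1/4)*(1/(C1 + 20*z))^(1/4)
 h(z) = -7^(1/4)*I*(1/(C1 + 20*z))^(1/4)
 h(z) = 7^(1/4)*I*(1/(C1 + 20*z))^(1/4)


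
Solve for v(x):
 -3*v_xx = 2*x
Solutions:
 v(x) = C1 + C2*x - x^3/9


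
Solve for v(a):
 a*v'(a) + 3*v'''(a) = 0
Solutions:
 v(a) = C1 + Integral(C2*airyai(-3^(2/3)*a/3) + C3*airybi(-3^(2/3)*a/3), a)


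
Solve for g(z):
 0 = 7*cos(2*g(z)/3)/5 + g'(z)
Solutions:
 7*z/5 - 3*log(sin(2*g(z)/3) - 1)/4 + 3*log(sin(2*g(z)/3) + 1)/4 = C1


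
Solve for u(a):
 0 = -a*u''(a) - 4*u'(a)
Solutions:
 u(a) = C1 + C2/a^3


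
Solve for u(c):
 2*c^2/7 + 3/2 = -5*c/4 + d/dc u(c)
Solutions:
 u(c) = C1 + 2*c^3/21 + 5*c^2/8 + 3*c/2


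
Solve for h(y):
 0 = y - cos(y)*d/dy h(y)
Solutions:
 h(y) = C1 + Integral(y/cos(y), y)


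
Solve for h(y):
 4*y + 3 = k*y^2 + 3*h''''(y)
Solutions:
 h(y) = C1 + C2*y + C3*y^2 + C4*y^3 - k*y^6/1080 + y^5/90 + y^4/24


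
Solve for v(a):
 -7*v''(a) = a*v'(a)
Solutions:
 v(a) = C1 + C2*erf(sqrt(14)*a/14)


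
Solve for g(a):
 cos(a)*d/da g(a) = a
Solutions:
 g(a) = C1 + Integral(a/cos(a), a)


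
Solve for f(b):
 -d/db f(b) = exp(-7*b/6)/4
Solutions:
 f(b) = C1 + 3*exp(-7*b/6)/14


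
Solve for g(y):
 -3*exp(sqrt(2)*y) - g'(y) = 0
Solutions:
 g(y) = C1 - 3*sqrt(2)*exp(sqrt(2)*y)/2


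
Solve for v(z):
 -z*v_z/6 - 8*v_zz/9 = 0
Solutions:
 v(z) = C1 + C2*erf(sqrt(6)*z/8)


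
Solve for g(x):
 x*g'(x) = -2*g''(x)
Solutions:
 g(x) = C1 + C2*erf(x/2)


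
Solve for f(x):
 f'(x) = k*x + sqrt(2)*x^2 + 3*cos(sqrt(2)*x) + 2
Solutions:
 f(x) = C1 + k*x^2/2 + sqrt(2)*x^3/3 + 2*x + 3*sqrt(2)*sin(sqrt(2)*x)/2


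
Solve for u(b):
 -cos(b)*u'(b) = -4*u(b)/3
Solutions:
 u(b) = C1*(sin(b) + 1)^(2/3)/(sin(b) - 1)^(2/3)


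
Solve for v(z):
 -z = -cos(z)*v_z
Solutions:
 v(z) = C1 + Integral(z/cos(z), z)


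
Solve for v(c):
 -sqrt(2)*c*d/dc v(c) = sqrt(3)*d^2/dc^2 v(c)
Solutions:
 v(c) = C1 + C2*erf(6^(3/4)*c/6)


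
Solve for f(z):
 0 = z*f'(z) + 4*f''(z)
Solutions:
 f(z) = C1 + C2*erf(sqrt(2)*z/4)


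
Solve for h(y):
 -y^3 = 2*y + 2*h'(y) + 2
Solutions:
 h(y) = C1 - y^4/8 - y^2/2 - y


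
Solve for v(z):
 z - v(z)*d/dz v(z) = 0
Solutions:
 v(z) = -sqrt(C1 + z^2)
 v(z) = sqrt(C1 + z^2)


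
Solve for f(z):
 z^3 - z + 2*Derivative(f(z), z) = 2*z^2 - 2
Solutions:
 f(z) = C1 - z^4/8 + z^3/3 + z^2/4 - z


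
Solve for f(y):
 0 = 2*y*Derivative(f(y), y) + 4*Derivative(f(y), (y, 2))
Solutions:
 f(y) = C1 + C2*erf(y/2)


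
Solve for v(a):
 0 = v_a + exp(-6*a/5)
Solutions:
 v(a) = C1 + 5*exp(-6*a/5)/6


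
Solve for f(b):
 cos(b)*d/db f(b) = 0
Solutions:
 f(b) = C1


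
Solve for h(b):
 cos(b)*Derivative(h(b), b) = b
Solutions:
 h(b) = C1 + Integral(b/cos(b), b)


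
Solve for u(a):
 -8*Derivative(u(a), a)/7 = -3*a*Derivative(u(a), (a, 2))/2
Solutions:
 u(a) = C1 + C2*a^(37/21)


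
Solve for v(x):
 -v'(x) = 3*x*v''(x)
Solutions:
 v(x) = C1 + C2*x^(2/3)


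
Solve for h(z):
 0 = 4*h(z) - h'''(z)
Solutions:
 h(z) = C3*exp(2^(2/3)*z) + (C1*sin(2^(2/3)*sqrt(3)*z/2) + C2*cos(2^(2/3)*sqrt(3)*z/2))*exp(-2^(2/3)*z/2)


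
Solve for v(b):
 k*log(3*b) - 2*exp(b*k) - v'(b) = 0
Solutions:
 v(b) = C1 + b*k*log(b) + b*k*(-1 + log(3)) + Piecewise((-2*exp(b*k)/k, Ne(k, 0)), (-2*b, True))


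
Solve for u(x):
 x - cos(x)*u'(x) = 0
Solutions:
 u(x) = C1 + Integral(x/cos(x), x)


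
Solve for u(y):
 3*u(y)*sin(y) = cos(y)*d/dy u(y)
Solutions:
 u(y) = C1/cos(y)^3


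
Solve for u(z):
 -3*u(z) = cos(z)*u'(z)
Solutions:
 u(z) = C1*(sin(z) - 1)^(3/2)/(sin(z) + 1)^(3/2)


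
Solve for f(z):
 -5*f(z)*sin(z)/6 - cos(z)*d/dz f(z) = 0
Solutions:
 f(z) = C1*cos(z)^(5/6)


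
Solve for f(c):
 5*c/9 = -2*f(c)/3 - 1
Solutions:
 f(c) = -5*c/6 - 3/2


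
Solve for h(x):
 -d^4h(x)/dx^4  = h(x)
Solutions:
 h(x) = (C1*sin(sqrt(2)*x/2) + C2*cos(sqrt(2)*x/2))*exp(-sqrt(2)*x/2) + (C3*sin(sqrt(2)*x/2) + C4*cos(sqrt(2)*x/2))*exp(sqrt(2)*x/2)


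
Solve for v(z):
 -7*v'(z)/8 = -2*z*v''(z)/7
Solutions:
 v(z) = C1 + C2*z^(65/16)


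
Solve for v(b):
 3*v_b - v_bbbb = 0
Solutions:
 v(b) = C1 + C4*exp(3^(1/3)*b) + (C2*sin(3^(5/6)*b/2) + C3*cos(3^(5/6)*b/2))*exp(-3^(1/3)*b/2)


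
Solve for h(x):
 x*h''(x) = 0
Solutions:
 h(x) = C1 + C2*x


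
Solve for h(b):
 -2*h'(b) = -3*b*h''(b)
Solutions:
 h(b) = C1 + C2*b^(5/3)


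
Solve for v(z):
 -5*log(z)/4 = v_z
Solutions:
 v(z) = C1 - 5*z*log(z)/4 + 5*z/4


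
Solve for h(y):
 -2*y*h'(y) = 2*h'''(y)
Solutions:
 h(y) = C1 + Integral(C2*airyai(-y) + C3*airybi(-y), y)


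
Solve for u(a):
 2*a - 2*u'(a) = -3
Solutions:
 u(a) = C1 + a^2/2 + 3*a/2


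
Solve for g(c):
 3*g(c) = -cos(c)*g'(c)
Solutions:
 g(c) = C1*(sin(c) - 1)^(3/2)/(sin(c) + 1)^(3/2)


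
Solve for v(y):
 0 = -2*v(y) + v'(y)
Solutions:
 v(y) = C1*exp(2*y)


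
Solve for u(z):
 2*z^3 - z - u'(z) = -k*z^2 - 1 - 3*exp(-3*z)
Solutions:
 u(z) = C1 + k*z^3/3 + z^4/2 - z^2/2 + z - exp(-3*z)


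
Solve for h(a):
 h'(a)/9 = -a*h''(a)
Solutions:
 h(a) = C1 + C2*a^(8/9)


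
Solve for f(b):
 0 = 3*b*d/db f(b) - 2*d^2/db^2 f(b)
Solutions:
 f(b) = C1 + C2*erfi(sqrt(3)*b/2)


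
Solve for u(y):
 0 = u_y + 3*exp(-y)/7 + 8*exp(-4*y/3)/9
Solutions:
 u(y) = C1 + 3*exp(-y)/7 + 2*exp(-4*y/3)/3


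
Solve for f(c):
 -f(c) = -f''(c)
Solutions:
 f(c) = C1*exp(-c) + C2*exp(c)


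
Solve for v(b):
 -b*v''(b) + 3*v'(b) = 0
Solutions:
 v(b) = C1 + C2*b^4


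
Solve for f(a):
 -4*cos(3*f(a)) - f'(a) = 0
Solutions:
 f(a) = -asin((C1 + exp(24*a))/(C1 - exp(24*a)))/3 + pi/3
 f(a) = asin((C1 + exp(24*a))/(C1 - exp(24*a)))/3


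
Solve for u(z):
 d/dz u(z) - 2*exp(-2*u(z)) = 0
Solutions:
 u(z) = log(-sqrt(C1 + 4*z))
 u(z) = log(C1 + 4*z)/2


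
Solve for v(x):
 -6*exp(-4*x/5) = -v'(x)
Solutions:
 v(x) = C1 - 15*exp(-4*x/5)/2


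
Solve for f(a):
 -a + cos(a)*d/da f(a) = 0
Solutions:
 f(a) = C1 + Integral(a/cos(a), a)


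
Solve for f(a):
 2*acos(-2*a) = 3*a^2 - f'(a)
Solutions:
 f(a) = C1 + a^3 - 2*a*acos(-2*a) - sqrt(1 - 4*a^2)


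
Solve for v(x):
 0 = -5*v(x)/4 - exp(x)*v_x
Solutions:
 v(x) = C1*exp(5*exp(-x)/4)


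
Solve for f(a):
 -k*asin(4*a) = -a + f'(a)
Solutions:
 f(a) = C1 + a^2/2 - k*(a*asin(4*a) + sqrt(1 - 16*a^2)/4)


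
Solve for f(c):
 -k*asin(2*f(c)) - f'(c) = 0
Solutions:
 Integral(1/asin(2*_y), (_y, f(c))) = C1 - c*k


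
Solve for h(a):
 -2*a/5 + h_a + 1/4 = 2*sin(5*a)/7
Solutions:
 h(a) = C1 + a^2/5 - a/4 - 2*cos(5*a)/35


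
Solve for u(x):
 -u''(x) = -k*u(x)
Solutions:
 u(x) = C1*exp(-sqrt(k)*x) + C2*exp(sqrt(k)*x)


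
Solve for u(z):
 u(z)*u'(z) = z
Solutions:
 u(z) = -sqrt(C1 + z^2)
 u(z) = sqrt(C1 + z^2)


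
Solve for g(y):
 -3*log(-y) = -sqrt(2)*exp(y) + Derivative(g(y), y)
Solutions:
 g(y) = C1 - 3*y*log(-y) + 3*y + sqrt(2)*exp(y)


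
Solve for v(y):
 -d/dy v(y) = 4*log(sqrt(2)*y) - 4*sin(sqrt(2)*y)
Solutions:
 v(y) = C1 - 4*y*log(y) - 2*y*log(2) + 4*y - 2*sqrt(2)*cos(sqrt(2)*y)


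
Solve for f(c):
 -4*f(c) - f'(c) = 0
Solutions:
 f(c) = C1*exp(-4*c)


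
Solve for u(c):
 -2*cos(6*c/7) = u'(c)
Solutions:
 u(c) = C1 - 7*sin(6*c/7)/3


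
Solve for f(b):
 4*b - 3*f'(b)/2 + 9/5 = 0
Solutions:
 f(b) = C1 + 4*b^2/3 + 6*b/5


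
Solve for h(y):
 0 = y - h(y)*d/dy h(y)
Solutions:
 h(y) = -sqrt(C1 + y^2)
 h(y) = sqrt(C1 + y^2)


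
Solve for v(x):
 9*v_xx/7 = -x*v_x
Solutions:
 v(x) = C1 + C2*erf(sqrt(14)*x/6)


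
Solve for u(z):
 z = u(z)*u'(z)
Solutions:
 u(z) = -sqrt(C1 + z^2)
 u(z) = sqrt(C1 + z^2)


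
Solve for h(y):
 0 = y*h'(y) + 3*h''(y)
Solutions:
 h(y) = C1 + C2*erf(sqrt(6)*y/6)


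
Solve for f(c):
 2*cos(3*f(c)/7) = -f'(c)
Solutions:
 2*c - 7*log(sin(3*f(c)/7) - 1)/6 + 7*log(sin(3*f(c)/7) + 1)/6 = C1


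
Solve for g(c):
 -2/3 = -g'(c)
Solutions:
 g(c) = C1 + 2*c/3


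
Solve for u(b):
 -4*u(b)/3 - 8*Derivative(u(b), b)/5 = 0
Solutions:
 u(b) = C1*exp(-5*b/6)


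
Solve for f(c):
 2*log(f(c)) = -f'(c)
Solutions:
 li(f(c)) = C1 - 2*c


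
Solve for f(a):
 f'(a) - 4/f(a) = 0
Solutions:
 f(a) = -sqrt(C1 + 8*a)
 f(a) = sqrt(C1 + 8*a)


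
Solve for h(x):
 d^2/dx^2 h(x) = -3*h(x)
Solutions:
 h(x) = C1*sin(sqrt(3)*x) + C2*cos(sqrt(3)*x)


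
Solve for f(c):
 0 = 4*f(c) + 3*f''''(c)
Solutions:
 f(c) = (C1*sin(3^(3/4)*c/3) + C2*cos(3^(3/4)*c/3))*exp(-3^(3/4)*c/3) + (C3*sin(3^(3/4)*c/3) + C4*cos(3^(3/4)*c/3))*exp(3^(3/4)*c/3)


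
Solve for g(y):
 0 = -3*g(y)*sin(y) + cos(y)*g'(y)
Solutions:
 g(y) = C1/cos(y)^3


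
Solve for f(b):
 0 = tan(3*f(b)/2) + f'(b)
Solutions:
 f(b) = -2*asin(C1*exp(-3*b/2))/3 + 2*pi/3
 f(b) = 2*asin(C1*exp(-3*b/2))/3


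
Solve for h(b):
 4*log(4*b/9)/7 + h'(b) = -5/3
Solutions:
 h(b) = C1 - 4*b*log(b)/7 - 23*b/21 - 8*b*log(2)/7 + 8*b*log(3)/7


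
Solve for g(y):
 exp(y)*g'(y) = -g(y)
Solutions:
 g(y) = C1*exp(exp(-y))


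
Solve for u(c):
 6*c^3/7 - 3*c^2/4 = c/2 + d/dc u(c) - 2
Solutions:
 u(c) = C1 + 3*c^4/14 - c^3/4 - c^2/4 + 2*c


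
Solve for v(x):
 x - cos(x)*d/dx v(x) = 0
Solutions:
 v(x) = C1 + Integral(x/cos(x), x)


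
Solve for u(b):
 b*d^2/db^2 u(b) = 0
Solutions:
 u(b) = C1 + C2*b


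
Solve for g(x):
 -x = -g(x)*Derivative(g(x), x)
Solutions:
 g(x) = -sqrt(C1 + x^2)
 g(x) = sqrt(C1 + x^2)


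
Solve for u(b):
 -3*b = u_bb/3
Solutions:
 u(b) = C1 + C2*b - 3*b^3/2


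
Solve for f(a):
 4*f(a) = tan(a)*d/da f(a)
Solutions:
 f(a) = C1*sin(a)^4


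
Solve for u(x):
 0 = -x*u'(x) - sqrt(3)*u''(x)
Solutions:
 u(x) = C1 + C2*erf(sqrt(2)*3^(3/4)*x/6)


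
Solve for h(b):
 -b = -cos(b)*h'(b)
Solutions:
 h(b) = C1 + Integral(b/cos(b), b)


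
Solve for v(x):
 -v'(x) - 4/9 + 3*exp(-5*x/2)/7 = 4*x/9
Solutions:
 v(x) = C1 - 2*x^2/9 - 4*x/9 - 6*exp(-5*x/2)/35


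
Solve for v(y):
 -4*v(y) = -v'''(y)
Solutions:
 v(y) = C3*exp(2^(2/3)*y) + (C1*sin(2^(2/3)*sqrt(3)*y/2) + C2*cos(2^(2/3)*sqrt(3)*y/2))*exp(-2^(2/3)*y/2)


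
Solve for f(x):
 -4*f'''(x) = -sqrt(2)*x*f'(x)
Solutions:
 f(x) = C1 + Integral(C2*airyai(sqrt(2)*x/2) + C3*airybi(sqrt(2)*x/2), x)


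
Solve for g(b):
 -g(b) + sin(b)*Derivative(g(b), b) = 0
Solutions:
 g(b) = C1*sqrt(cos(b) - 1)/sqrt(cos(b) + 1)


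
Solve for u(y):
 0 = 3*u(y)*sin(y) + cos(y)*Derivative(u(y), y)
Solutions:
 u(y) = C1*cos(y)^3


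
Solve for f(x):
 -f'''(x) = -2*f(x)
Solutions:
 f(x) = C3*exp(2^(1/3)*x) + (C1*sin(2^(1/3)*sqrt(3)*x/2) + C2*cos(2^(1/3)*sqrt(3)*x/2))*exp(-2^(1/3)*x/2)


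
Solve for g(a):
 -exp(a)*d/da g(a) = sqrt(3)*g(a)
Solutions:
 g(a) = C1*exp(sqrt(3)*exp(-a))


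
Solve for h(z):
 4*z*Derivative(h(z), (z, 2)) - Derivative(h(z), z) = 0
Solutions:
 h(z) = C1 + C2*z^(5/4)


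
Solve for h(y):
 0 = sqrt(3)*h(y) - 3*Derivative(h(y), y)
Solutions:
 h(y) = C1*exp(sqrt(3)*y/3)


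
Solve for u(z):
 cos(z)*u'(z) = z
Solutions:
 u(z) = C1 + Integral(z/cos(z), z)


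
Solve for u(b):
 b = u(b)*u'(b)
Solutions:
 u(b) = -sqrt(C1 + b^2)
 u(b) = sqrt(C1 + b^2)


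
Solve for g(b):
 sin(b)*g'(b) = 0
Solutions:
 g(b) = C1


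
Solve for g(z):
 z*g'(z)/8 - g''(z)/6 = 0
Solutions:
 g(z) = C1 + C2*erfi(sqrt(6)*z/4)


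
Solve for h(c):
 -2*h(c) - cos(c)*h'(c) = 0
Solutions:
 h(c) = C1*(sin(c) - 1)/(sin(c) + 1)


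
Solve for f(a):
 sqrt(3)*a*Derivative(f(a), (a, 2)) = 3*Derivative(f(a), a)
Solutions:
 f(a) = C1 + C2*a^(1 + sqrt(3))


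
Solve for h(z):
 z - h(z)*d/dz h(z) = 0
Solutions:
 h(z) = -sqrt(C1 + z^2)
 h(z) = sqrt(C1 + z^2)


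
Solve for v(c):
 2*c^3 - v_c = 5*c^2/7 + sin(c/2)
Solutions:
 v(c) = C1 + c^4/2 - 5*c^3/21 + 2*cos(c/2)


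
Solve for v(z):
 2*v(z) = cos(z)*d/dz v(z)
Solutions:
 v(z) = C1*(sin(z) + 1)/(sin(z) - 1)


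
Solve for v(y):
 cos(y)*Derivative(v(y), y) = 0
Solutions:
 v(y) = C1


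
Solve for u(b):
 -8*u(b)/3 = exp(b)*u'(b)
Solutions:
 u(b) = C1*exp(8*exp(-b)/3)


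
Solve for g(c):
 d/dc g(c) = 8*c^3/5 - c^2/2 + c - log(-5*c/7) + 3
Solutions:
 g(c) = C1 + 2*c^4/5 - c^3/6 + c^2/2 - c*log(-c) + c*(-log(5) + log(7) + 4)


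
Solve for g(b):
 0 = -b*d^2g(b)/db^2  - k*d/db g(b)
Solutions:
 g(b) = C1 + b^(1 - re(k))*(C2*sin(log(b)*Abs(im(k))) + C3*cos(log(b)*im(k)))


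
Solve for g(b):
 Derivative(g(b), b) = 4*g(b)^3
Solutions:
 g(b) = -sqrt(2)*sqrt(-1/(C1 + 4*b))/2
 g(b) = sqrt(2)*sqrt(-1/(C1 + 4*b))/2


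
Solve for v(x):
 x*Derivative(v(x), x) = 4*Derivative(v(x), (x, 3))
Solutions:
 v(x) = C1 + Integral(C2*airyai(2^(1/3)*x/2) + C3*airybi(2^(1/3)*x/2), x)


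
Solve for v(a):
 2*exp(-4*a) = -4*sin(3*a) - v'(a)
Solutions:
 v(a) = C1 + 4*cos(3*a)/3 + exp(-4*a)/2


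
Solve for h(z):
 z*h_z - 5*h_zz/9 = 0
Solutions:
 h(z) = C1 + C2*erfi(3*sqrt(10)*z/10)


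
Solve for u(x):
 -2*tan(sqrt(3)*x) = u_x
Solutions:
 u(x) = C1 + 2*sqrt(3)*log(cos(sqrt(3)*x))/3


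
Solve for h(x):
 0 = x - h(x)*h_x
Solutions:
 h(x) = -sqrt(C1 + x^2)
 h(x) = sqrt(C1 + x^2)


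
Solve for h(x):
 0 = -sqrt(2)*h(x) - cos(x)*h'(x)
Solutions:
 h(x) = C1*(sin(x) - 1)^(sqrt(2)/2)/(sin(x) + 1)^(sqrt(2)/2)


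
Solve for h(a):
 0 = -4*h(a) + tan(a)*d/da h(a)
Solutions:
 h(a) = C1*sin(a)^4


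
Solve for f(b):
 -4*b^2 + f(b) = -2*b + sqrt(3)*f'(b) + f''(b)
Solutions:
 f(b) = C1*exp(b*(-sqrt(3) + sqrt(7))/2) + C2*exp(-b*(sqrt(3) + sqrt(7))/2) + 4*b^2 - 2*b + 8*sqrt(3)*b - 2*sqrt(3) + 32


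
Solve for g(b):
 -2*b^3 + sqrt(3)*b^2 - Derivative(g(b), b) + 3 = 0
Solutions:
 g(b) = C1 - b^4/2 + sqrt(3)*b^3/3 + 3*b


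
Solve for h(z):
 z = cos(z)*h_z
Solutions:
 h(z) = C1 + Integral(z/cos(z), z)


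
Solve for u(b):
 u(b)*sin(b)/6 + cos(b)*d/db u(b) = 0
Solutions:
 u(b) = C1*cos(b)^(1/6)


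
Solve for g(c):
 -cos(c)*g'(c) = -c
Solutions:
 g(c) = C1 + Integral(c/cos(c), c)


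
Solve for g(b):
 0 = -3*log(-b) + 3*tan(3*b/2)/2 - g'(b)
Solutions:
 g(b) = C1 - 3*b*log(-b) + 3*b - log(cos(3*b/2))


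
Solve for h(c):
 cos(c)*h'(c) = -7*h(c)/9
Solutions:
 h(c) = C1*(sin(c) - 1)^(7/18)/(sin(c) + 1)^(7/18)


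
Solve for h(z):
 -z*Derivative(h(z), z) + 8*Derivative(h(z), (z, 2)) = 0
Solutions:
 h(z) = C1 + C2*erfi(z/4)


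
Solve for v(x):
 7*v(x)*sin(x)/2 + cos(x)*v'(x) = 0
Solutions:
 v(x) = C1*cos(x)^(7/2)


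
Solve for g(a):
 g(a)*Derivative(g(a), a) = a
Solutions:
 g(a) = -sqrt(C1 + a^2)
 g(a) = sqrt(C1 + a^2)


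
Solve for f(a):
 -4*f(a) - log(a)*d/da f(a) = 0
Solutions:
 f(a) = C1*exp(-4*li(a))


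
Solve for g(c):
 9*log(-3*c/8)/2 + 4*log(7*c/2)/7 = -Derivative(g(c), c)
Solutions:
 g(c) = C1 - 71*c*log(c)/14 + c*(-63*log(3) - 8*log(7) + 71 + 197*log(2) - 63*I*pi)/14


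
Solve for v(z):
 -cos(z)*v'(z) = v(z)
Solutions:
 v(z) = C1*sqrt(sin(z) - 1)/sqrt(sin(z) + 1)


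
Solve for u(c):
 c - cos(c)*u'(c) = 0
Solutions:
 u(c) = C1 + Integral(c/cos(c), c)


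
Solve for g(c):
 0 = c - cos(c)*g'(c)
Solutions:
 g(c) = C1 + Integral(c/cos(c), c)


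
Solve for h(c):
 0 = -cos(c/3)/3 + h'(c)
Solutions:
 h(c) = C1 + sin(c/3)


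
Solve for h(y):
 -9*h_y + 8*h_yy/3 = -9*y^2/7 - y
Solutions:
 h(y) = C1 + C2*exp(27*y/8) + y^3/21 + 37*y^2/378 + 296*y/5103


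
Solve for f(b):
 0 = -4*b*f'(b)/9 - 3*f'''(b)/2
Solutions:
 f(b) = C1 + Integral(C2*airyai(-2*b/3) + C3*airybi(-2*b/3), b)


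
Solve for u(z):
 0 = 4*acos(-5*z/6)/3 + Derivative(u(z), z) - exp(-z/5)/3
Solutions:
 u(z) = C1 - 4*z*acos(-5*z/6)/3 - 4*sqrt(36 - 25*z^2)/15 - 5*exp(-z/5)/3


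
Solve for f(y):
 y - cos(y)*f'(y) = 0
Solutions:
 f(y) = C1 + Integral(y/cos(y), y)


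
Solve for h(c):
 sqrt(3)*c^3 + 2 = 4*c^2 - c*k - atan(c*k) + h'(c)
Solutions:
 h(c) = C1 + sqrt(3)*c^4/4 - 4*c^3/3 + c^2*k/2 + 2*c + Piecewise((c*atan(c*k) - log(c^2*k^2 + 1)/(2*k), Ne(k, 0)), (0, True))


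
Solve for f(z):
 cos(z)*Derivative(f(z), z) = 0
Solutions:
 f(z) = C1


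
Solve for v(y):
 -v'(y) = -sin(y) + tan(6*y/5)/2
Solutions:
 v(y) = C1 + 5*log(cos(6*y/5))/12 - cos(y)


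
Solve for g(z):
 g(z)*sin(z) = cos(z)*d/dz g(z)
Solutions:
 g(z) = C1/cos(z)


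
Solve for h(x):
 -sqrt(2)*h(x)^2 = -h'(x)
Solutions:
 h(x) = -1/(C1 + sqrt(2)*x)


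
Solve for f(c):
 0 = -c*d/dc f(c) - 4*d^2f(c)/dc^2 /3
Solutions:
 f(c) = C1 + C2*erf(sqrt(6)*c/4)


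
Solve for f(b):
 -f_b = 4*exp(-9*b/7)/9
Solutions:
 f(b) = C1 + 28*exp(-9*b/7)/81


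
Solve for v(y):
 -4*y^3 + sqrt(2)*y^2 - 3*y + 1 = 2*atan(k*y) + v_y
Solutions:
 v(y) = C1 - y^4 + sqrt(2)*y^3/3 - 3*y^2/2 + y - 2*Piecewise((y*atan(k*y) - log(k^2*y^2 + 1)/(2*k), Ne(k, 0)), (0, True))


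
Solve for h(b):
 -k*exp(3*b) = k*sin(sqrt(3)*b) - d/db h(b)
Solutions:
 h(b) = C1 + k*exp(3*b)/3 - sqrt(3)*k*cos(sqrt(3)*b)/3


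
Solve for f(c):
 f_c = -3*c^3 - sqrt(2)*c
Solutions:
 f(c) = C1 - 3*c^4/4 - sqrt(2)*c^2/2


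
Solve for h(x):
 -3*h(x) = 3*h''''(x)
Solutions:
 h(x) = (C1*sin(sqrt(2)*x/2) + C2*cos(sqrt(2)*x/2))*exp(-sqrt(2)*x/2) + (C3*sin(sqrt(2)*x/2) + C4*cos(sqrt(2)*x/2))*exp(sqrt(2)*x/2)


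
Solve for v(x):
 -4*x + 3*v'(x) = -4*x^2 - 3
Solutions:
 v(x) = C1 - 4*x^3/9 + 2*x^2/3 - x


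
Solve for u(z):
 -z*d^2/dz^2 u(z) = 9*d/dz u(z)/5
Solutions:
 u(z) = C1 + C2/z^(4/5)


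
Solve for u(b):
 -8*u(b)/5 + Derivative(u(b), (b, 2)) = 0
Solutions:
 u(b) = C1*exp(-2*sqrt(10)*b/5) + C2*exp(2*sqrt(10)*b/5)


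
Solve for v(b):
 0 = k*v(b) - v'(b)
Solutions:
 v(b) = C1*exp(b*k)


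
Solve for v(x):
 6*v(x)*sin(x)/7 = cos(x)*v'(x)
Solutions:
 v(x) = C1/cos(x)^(6/7)


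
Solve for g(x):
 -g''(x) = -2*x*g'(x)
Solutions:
 g(x) = C1 + C2*erfi(x)


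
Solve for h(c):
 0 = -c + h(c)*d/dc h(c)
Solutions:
 h(c) = -sqrt(C1 + c^2)
 h(c) = sqrt(C1 + c^2)


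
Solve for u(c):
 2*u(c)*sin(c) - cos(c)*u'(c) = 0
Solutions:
 u(c) = C1/cos(c)^2


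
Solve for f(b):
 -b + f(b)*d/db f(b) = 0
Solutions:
 f(b) = -sqrt(C1 + b^2)
 f(b) = sqrt(C1 + b^2)


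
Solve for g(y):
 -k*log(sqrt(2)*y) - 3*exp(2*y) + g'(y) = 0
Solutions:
 g(y) = C1 + k*y*log(y) + k*y*(-1 + log(2)/2) + 3*exp(2*y)/2


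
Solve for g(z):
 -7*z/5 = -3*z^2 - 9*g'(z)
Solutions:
 g(z) = C1 - z^3/9 + 7*z^2/90


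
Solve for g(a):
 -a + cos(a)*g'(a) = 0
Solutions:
 g(a) = C1 + Integral(a/cos(a), a)


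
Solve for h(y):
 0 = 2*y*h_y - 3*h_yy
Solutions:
 h(y) = C1 + C2*erfi(sqrt(3)*y/3)


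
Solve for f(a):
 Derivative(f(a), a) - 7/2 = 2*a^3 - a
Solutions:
 f(a) = C1 + a^4/2 - a^2/2 + 7*a/2


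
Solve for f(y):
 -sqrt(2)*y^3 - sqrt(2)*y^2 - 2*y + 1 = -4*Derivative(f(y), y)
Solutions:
 f(y) = C1 + sqrt(2)*y^4/16 + sqrt(2)*y^3/12 + y^2/4 - y/4


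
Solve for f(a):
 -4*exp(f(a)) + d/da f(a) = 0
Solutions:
 f(a) = log(-1/(C1 + 4*a))


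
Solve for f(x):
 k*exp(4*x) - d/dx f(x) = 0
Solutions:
 f(x) = C1 + k*exp(4*x)/4


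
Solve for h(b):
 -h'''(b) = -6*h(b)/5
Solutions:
 h(b) = C3*exp(5^(2/3)*6^(1/3)*b/5) + (C1*sin(2^(1/3)*3^(5/6)*5^(2/3)*b/10) + C2*cos(2^(1/3)*3^(5/6)*5^(2/3)*b/10))*exp(-5^(2/3)*6^(1/3)*b/10)


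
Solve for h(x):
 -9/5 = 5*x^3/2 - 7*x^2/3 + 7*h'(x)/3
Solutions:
 h(x) = C1 - 15*x^4/56 + x^3/3 - 27*x/35


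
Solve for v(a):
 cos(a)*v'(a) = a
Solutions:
 v(a) = C1 + Integral(a/cos(a), a)


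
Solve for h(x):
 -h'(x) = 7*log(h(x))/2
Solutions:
 li(h(x)) = C1 - 7*x/2


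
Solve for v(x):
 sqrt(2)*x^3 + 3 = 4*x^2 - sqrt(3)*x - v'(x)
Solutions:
 v(x) = C1 - sqrt(2)*x^4/4 + 4*x^3/3 - sqrt(3)*x^2/2 - 3*x


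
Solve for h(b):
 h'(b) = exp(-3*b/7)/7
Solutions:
 h(b) = C1 - exp(-3*b/7)/3


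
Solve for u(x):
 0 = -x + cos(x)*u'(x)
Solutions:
 u(x) = C1 + Integral(x/cos(x), x)


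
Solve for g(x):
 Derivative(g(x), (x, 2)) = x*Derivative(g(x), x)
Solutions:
 g(x) = C1 + C2*erfi(sqrt(2)*x/2)


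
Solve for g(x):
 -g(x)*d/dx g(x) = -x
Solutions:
 g(x) = -sqrt(C1 + x^2)
 g(x) = sqrt(C1 + x^2)


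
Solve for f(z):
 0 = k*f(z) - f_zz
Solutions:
 f(z) = C1*exp(-sqrt(k)*z) + C2*exp(sqrt(k)*z)


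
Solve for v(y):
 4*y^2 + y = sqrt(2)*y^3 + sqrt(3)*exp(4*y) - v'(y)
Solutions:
 v(y) = C1 + sqrt(2)*y^4/4 - 4*y^3/3 - y^2/2 + sqrt(3)*exp(4*y)/4


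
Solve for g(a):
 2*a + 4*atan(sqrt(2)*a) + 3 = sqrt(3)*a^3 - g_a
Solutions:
 g(a) = C1 + sqrt(3)*a^4/4 - a^2 - 4*a*atan(sqrt(2)*a) - 3*a + sqrt(2)*log(2*a^2 + 1)


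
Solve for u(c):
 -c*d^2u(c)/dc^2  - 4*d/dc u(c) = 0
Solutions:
 u(c) = C1 + C2/c^3


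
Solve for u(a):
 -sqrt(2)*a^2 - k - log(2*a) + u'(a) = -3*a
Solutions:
 u(a) = C1 + sqrt(2)*a^3/3 - 3*a^2/2 + a*k + a*log(a) - a + a*log(2)


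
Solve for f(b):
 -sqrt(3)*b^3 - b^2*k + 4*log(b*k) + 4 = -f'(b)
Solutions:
 f(b) = C1 + sqrt(3)*b^4/4 + b^3*k/3 - 4*b*log(b*k)


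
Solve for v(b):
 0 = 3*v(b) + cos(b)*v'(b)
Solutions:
 v(b) = C1*(sin(b) - 1)^(3/2)/(sin(b) + 1)^(3/2)


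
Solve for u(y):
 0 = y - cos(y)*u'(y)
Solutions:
 u(y) = C1 + Integral(y/cos(y), y)


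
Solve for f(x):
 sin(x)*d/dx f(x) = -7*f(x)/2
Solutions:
 f(x) = C1*(cos(x) + 1)^(7/4)/(cos(x) - 1)^(7/4)


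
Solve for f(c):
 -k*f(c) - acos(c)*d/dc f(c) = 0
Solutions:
 f(c) = C1*exp(-k*Integral(1/acos(c), c))


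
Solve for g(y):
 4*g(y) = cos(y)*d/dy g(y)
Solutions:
 g(y) = C1*(sin(y)^2 + 2*sin(y) + 1)/(sin(y)^2 - 2*sin(y) + 1)


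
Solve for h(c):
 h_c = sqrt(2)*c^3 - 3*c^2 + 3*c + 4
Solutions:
 h(c) = C1 + sqrt(2)*c^4/4 - c^3 + 3*c^2/2 + 4*c


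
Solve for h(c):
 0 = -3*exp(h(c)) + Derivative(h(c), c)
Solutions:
 h(c) = log(-1/(C1 + 3*c))


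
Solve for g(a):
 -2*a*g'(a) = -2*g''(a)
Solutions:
 g(a) = C1 + C2*erfi(sqrt(2)*a/2)


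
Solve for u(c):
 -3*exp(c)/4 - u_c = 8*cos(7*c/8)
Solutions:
 u(c) = C1 - 3*exp(c)/4 - 64*sin(7*c/8)/7


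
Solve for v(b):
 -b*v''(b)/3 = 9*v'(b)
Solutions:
 v(b) = C1 + C2/b^26


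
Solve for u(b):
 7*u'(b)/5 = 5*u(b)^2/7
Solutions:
 u(b) = -49/(C1 + 25*b)


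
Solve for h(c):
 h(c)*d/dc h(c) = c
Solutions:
 h(c) = -sqrt(C1 + c^2)
 h(c) = sqrt(C1 + c^2)


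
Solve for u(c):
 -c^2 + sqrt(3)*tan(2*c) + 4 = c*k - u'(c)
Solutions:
 u(c) = C1 + c^3/3 + c^2*k/2 - 4*c + sqrt(3)*log(cos(2*c))/2


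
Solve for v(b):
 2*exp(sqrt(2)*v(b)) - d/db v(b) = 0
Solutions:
 v(b) = sqrt(2)*(2*log(-1/(C1 + 2*b)) - log(2))/4


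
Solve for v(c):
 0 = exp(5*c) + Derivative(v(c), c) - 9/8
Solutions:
 v(c) = C1 + 9*c/8 - exp(5*c)/5


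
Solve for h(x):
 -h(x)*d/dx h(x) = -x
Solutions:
 h(x) = -sqrt(C1 + x^2)
 h(x) = sqrt(C1 + x^2)


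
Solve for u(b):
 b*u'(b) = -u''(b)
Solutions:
 u(b) = C1 + C2*erf(sqrt(2)*b/2)


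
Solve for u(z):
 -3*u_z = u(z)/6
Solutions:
 u(z) = C1*exp(-z/18)


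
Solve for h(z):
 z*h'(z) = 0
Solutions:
 h(z) = C1


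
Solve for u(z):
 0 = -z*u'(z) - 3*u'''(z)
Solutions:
 u(z) = C1 + Integral(C2*airyai(-3^(2/3)*z/3) + C3*airybi(-3^(2/3)*z/3), z)


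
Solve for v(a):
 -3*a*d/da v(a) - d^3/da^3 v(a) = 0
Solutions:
 v(a) = C1 + Integral(C2*airyai(-3^(1/3)*a) + C3*airybi(-3^(1/3)*a), a)


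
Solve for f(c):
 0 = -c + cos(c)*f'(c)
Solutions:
 f(c) = C1 + Integral(c/cos(c), c)


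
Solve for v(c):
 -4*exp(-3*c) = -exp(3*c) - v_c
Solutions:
 v(c) = C1 - exp(3*c)/3 - 4*exp(-3*c)/3


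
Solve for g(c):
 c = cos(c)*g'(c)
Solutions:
 g(c) = C1 + Integral(c/cos(c), c)


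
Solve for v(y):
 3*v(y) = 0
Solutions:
 v(y) = 0


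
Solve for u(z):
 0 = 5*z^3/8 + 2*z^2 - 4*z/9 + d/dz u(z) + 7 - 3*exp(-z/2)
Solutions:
 u(z) = C1 - 5*z^4/32 - 2*z^3/3 + 2*z^2/9 - 7*z - 6*exp(-z/2)


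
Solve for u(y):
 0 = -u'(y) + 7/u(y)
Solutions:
 u(y) = -sqrt(C1 + 14*y)
 u(y) = sqrt(C1 + 14*y)


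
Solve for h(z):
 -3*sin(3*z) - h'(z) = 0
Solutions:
 h(z) = C1 + cos(3*z)


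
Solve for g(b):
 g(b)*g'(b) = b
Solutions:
 g(b) = -sqrt(C1 + b^2)
 g(b) = sqrt(C1 + b^2)


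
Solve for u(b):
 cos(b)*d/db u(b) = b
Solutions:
 u(b) = C1 + Integral(b/cos(b), b)


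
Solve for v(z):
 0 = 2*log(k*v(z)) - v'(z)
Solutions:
 li(k*v(z))/k = C1 + 2*z


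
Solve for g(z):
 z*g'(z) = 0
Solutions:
 g(z) = C1


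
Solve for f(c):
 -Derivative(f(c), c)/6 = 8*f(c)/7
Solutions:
 f(c) = C1*exp(-48*c/7)


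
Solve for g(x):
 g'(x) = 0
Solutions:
 g(x) = C1


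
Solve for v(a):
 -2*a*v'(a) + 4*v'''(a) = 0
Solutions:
 v(a) = C1 + Integral(C2*airyai(2^(2/3)*a/2) + C3*airybi(2^(2/3)*a/2), a)


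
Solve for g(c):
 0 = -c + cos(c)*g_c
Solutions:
 g(c) = C1 + Integral(c/cos(c), c)


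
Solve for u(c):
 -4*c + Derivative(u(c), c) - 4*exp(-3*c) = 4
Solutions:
 u(c) = C1 + 2*c^2 + 4*c - 4*exp(-3*c)/3


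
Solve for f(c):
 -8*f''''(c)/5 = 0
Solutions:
 f(c) = C1 + C2*c + C3*c^2 + C4*c^3


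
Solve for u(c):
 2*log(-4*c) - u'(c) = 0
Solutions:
 u(c) = C1 + 2*c*log(-c) + 2*c*(-1 + 2*log(2))


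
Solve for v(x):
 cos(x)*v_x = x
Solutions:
 v(x) = C1 + Integral(x/cos(x), x)


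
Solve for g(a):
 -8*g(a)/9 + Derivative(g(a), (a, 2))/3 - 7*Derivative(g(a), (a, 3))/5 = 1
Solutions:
 g(a) = C1*exp(a*(5*5^(2/3)/(126*sqrt(15826) + 15851)^(1/3) + 10 + 5^(1/3)*(126*sqrt(15826) + 15851)^(1/3))/126)*sin(sqrt(3)*5^(1/3)*a*(-(126*sqrt(15826) + 15851)^(1/3) + 5*5^(1/3)/(126*sqrt(15826) + 15851)^(1/3))/126) + C2*exp(a*(5*5^(2/3)/(126*sqrt(15826) + 15851)^(1/3) + 10 + 5^(1/3)*(126*sqrt(15826) + 15851)^(1/3))/126)*cos(sqrt(3)*5^(1/3)*a*(-(126*sqrt(15826) + 15851)^(1/3) + 5*5^(1/3)/(126*sqrt(15826) + 15851)^(1/3))/126) + C3*exp(a*(-5^(1/3)*(126*sqrt(15826) + 15851)^(1/3) - 5*5^(2/3)/(126*sqrt(15826) + 15851)^(1/3) + 5)/63) - 9/8


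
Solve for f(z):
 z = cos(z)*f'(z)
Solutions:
 f(z) = C1 + Integral(z/cos(z), z)


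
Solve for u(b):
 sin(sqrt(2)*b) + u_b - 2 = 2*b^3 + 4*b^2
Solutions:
 u(b) = C1 + b^4/2 + 4*b^3/3 + 2*b + sqrt(2)*cos(sqrt(2)*b)/2


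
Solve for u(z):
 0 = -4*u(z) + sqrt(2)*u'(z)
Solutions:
 u(z) = C1*exp(2*sqrt(2)*z)


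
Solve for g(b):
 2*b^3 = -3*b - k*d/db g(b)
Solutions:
 g(b) = C1 - b^4/(2*k) - 3*b^2/(2*k)


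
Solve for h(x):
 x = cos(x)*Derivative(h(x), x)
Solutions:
 h(x) = C1 + Integral(x/cos(x), x)


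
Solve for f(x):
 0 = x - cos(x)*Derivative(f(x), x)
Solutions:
 f(x) = C1 + Integral(x/cos(x), x)


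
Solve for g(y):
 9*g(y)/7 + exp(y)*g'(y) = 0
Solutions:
 g(y) = C1*exp(9*exp(-y)/7)


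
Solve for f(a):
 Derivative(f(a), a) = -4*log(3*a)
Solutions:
 f(a) = C1 - 4*a*log(a) - a*log(81) + 4*a


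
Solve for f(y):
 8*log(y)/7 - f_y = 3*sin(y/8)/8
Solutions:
 f(y) = C1 + 8*y*log(y)/7 - 8*y/7 + 3*cos(y/8)


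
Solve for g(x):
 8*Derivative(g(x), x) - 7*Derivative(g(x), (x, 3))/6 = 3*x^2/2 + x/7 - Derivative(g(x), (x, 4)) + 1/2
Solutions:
 g(x) = C1 + C2*exp(x*(49/(sqrt(11321) + 22985/216)^(1/3) + 84 + 36*(sqrt(11321) + 22985/216)^(1/3))/216)*sin(sqrt(3)*x*(-36*(sqrt(11321) + 22985/216)^(1/3) + 49/(sqrt(11321) + 22985/216)^(1/3))/216) + C3*exp(x*(49/(sqrt(11321) + 22985/216)^(1/3) + 84 + 36*(sqrt(11321) + 22985/216)^(1/3))/216)*cos(sqrt(3)*x*(-36*(sqrt(11321) + 22985/216)^(1/3) + 49/(sqrt(11321) + 22985/216)^(1/3))/216) + C4*exp(x*(-36*(sqrt(11321) + 22985/216)^(1/3) - 49/(sqrt(11321) + 22985/216)^(1/3) + 42)/108) + x^3/16 + x^2/112 + 15*x/128


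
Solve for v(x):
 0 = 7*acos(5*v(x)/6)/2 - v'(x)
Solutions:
 Integral(1/acos(5*_y/6), (_y, v(x))) = C1 + 7*x/2


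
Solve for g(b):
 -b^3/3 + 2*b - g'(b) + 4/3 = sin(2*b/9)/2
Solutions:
 g(b) = C1 - b^4/12 + b^2 + 4*b/3 + 9*cos(2*b/9)/4


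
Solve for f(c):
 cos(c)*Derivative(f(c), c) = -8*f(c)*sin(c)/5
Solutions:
 f(c) = C1*cos(c)^(8/5)


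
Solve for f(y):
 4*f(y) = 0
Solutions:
 f(y) = 0


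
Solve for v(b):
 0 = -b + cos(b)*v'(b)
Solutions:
 v(b) = C1 + Integral(b/cos(b), b)


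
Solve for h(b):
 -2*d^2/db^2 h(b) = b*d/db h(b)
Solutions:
 h(b) = C1 + C2*erf(b/2)


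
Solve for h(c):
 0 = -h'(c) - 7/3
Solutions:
 h(c) = C1 - 7*c/3


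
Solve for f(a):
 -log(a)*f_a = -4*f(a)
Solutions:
 f(a) = C1*exp(4*li(a))


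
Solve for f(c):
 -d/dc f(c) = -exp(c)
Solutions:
 f(c) = C1 + exp(c)


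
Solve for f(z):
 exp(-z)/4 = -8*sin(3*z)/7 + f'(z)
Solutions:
 f(z) = C1 - 8*cos(3*z)/21 - exp(-z)/4


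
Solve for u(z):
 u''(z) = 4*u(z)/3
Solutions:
 u(z) = C1*exp(-2*sqrt(3)*z/3) + C2*exp(2*sqrt(3)*z/3)


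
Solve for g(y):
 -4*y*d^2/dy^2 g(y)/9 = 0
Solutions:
 g(y) = C1 + C2*y


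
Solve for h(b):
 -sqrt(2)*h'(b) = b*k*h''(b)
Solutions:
 h(b) = C1 + b^(((re(k) - sqrt(2))*re(k) + im(k)^2)/(re(k)^2 + im(k)^2))*(C2*sin(sqrt(2)*log(b)*Abs(im(k))/(re(k)^2 + im(k)^2)) + C3*cos(sqrt(2)*log(b)*im(k)/(re(k)^2 + im(k)^2)))


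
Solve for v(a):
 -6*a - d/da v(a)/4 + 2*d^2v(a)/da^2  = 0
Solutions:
 v(a) = C1 + C2*exp(a/8) - 12*a^2 - 192*a


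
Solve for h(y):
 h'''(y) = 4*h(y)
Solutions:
 h(y) = C3*exp(2^(2/3)*y) + (C1*sin(2^(2/3)*sqrt(3)*y/2) + C2*cos(2^(2/3)*sqrt(3)*y/2))*exp(-2^(2/3)*y/2)


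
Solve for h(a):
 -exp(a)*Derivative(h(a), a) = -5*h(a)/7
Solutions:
 h(a) = C1*exp(-5*exp(-a)/7)


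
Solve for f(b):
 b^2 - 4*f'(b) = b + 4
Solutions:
 f(b) = C1 + b^3/12 - b^2/8 - b


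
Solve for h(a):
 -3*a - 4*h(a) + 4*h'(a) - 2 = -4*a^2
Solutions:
 h(a) = C1*exp(a) + a^2 + 5*a/4 + 3/4


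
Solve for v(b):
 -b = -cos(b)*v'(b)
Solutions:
 v(b) = C1 + Integral(b/cos(b), b)


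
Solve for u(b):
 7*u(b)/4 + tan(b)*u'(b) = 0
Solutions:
 u(b) = C1/sin(b)^(7/4)


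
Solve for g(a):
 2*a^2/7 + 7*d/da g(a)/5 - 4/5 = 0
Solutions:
 g(a) = C1 - 10*a^3/147 + 4*a/7


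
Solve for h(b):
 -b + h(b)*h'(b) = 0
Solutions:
 h(b) = -sqrt(C1 + b^2)
 h(b) = sqrt(C1 + b^2)


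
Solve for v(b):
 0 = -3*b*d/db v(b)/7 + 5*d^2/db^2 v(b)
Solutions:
 v(b) = C1 + C2*erfi(sqrt(210)*b/70)


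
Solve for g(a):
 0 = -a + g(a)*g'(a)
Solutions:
 g(a) = -sqrt(C1 + a^2)
 g(a) = sqrt(C1 + a^2)


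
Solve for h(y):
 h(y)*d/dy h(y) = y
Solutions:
 h(y) = -sqrt(C1 + y^2)
 h(y) = sqrt(C1 + y^2)


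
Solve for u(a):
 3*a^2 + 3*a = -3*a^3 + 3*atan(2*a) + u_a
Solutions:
 u(a) = C1 + 3*a^4/4 + a^3 + 3*a^2/2 - 3*a*atan(2*a) + 3*log(4*a^2 + 1)/4


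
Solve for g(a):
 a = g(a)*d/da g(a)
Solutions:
 g(a) = -sqrt(C1 + a^2)
 g(a) = sqrt(C1 + a^2)


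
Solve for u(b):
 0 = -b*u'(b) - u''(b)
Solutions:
 u(b) = C1 + C2*erf(sqrt(2)*b/2)


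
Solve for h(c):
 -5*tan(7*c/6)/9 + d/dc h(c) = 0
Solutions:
 h(c) = C1 - 10*log(cos(7*c/6))/21


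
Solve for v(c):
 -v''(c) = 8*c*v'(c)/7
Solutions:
 v(c) = C1 + C2*erf(2*sqrt(7)*c/7)


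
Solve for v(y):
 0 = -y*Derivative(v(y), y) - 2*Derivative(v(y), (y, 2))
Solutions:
 v(y) = C1 + C2*erf(y/2)


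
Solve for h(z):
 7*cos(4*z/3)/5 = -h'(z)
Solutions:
 h(z) = C1 - 21*sin(4*z/3)/20


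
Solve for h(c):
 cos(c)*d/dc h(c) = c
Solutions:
 h(c) = C1 + Integral(c/cos(c), c)


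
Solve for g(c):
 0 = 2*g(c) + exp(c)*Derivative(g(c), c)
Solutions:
 g(c) = C1*exp(2*exp(-c))


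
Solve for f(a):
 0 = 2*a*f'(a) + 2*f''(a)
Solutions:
 f(a) = C1 + C2*erf(sqrt(2)*a/2)


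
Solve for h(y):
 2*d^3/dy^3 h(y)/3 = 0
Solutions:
 h(y) = C1 + C2*y + C3*y^2


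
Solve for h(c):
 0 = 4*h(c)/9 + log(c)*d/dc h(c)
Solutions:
 h(c) = C1*exp(-4*li(c)/9)


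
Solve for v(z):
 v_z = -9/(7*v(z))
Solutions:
 v(z) = -sqrt(C1 - 126*z)/7
 v(z) = sqrt(C1 - 126*z)/7


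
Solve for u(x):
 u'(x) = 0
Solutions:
 u(x) = C1


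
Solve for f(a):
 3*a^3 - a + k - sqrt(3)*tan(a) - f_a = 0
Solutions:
 f(a) = C1 + 3*a^4/4 - a^2/2 + a*k + sqrt(3)*log(cos(a))


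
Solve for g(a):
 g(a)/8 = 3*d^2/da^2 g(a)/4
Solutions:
 g(a) = C1*exp(-sqrt(6)*a/6) + C2*exp(sqrt(6)*a/6)


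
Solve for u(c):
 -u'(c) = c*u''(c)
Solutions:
 u(c) = C1 + C2*log(c)


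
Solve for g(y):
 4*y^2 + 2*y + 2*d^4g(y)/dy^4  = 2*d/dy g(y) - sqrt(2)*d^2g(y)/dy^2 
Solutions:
 g(y) = C1 + C2*exp(-y*(-2^(5/6)*3^(2/3)/(9 + sqrt(3)*sqrt(sqrt(2) + 27))^(1/3) + 12^(1/3)*(9 + sqrt(3)*sqrt(sqrt(2) + 27))^(1/3))/12)*sin(3^(1/6)*y*(3*2^(5/6)/(9 + sqrt(3)*sqrt(sqrt(2) + 27))^(1/3) + 6^(2/3)*(9 + sqrt(3)*sqrt(sqrt(2) + 27))^(1/3))/12) + C3*exp(-y*(-2^(5/6)*3^(2/3)/(9 + sqrt(3)*sqrt(sqrt(2) + 27))^(1/3) + 12^(1/3)*(9 + sqrt(3)*sqrt(sqrt(2) + 27))^(1/3))/12)*cos(3^(1/6)*y*(3*2^(5/6)/(9 + sqrt(3)*sqrt(sqrt(2) + 27))^(1/3) + 6^(2/3)*(9 + sqrt(3)*sqrt(sqrt(2) + 27))^(1/3))/12) + C4*exp(y*(-2^(5/6)*3^(2/3)/(9 + sqrt(3)*sqrt(sqrt(2) + 27))^(1/3) + 12^(1/3)*(9 + sqrt(3)*sqrt(sqrt(2) + 27))^(1/3))/6) + 2*y^3/3 + y^2/2 + sqrt(2)*y^2 + sqrt(2)*y/2 + 2*y


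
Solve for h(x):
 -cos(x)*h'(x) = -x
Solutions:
 h(x) = C1 + Integral(x/cos(x), x)


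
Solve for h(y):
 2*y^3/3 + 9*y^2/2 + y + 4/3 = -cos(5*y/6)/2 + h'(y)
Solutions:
 h(y) = C1 + y^4/6 + 3*y^3/2 + y^2/2 + 4*y/3 + 3*sin(5*y/6)/5


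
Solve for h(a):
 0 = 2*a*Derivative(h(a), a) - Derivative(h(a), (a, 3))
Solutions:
 h(a) = C1 + Integral(C2*airyai(2^(1/3)*a) + C3*airybi(2^(1/3)*a), a)


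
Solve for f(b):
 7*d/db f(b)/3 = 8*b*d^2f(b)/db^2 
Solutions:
 f(b) = C1 + C2*b^(31/24)


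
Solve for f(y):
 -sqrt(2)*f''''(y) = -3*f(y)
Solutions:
 f(y) = C1*exp(-2^(7/8)*3^(1/4)*y/2) + C2*exp(2^(7/8)*3^(1/4)*y/2) + C3*sin(2^(7/8)*3^(1/4)*y/2) + C4*cos(2^(7/8)*3^(1/4)*y/2)


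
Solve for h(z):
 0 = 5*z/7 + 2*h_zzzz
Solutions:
 h(z) = C1 + C2*z + C3*z^2 + C4*z^3 - z^5/336


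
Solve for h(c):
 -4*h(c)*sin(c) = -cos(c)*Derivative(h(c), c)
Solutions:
 h(c) = C1/cos(c)^4


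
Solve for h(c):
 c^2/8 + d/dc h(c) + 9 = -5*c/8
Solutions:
 h(c) = C1 - c^3/24 - 5*c^2/16 - 9*c


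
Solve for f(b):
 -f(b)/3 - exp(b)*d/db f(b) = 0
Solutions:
 f(b) = C1*exp(exp(-b)/3)


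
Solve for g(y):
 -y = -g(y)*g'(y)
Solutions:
 g(y) = -sqrt(C1 + y^2)
 g(y) = sqrt(C1 + y^2)


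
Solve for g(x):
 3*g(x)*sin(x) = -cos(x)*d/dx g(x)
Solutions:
 g(x) = C1*cos(x)^3


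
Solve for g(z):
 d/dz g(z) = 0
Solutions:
 g(z) = C1


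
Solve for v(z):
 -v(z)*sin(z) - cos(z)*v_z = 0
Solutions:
 v(z) = C1*cos(z)


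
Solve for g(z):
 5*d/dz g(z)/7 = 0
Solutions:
 g(z) = C1


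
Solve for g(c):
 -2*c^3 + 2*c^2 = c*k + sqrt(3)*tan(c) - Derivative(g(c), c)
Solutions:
 g(c) = C1 + c^4/2 - 2*c^3/3 + c^2*k/2 - sqrt(3)*log(cos(c))


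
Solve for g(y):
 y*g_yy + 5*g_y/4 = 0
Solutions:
 g(y) = C1 + C2/y^(1/4)


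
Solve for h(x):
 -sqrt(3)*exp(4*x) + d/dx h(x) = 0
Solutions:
 h(x) = C1 + sqrt(3)*exp(4*x)/4


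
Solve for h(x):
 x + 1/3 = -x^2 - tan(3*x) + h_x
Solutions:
 h(x) = C1 + x^3/3 + x^2/2 + x/3 - log(cos(3*x))/3


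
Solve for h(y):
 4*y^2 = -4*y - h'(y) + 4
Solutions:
 h(y) = C1 - 4*y^3/3 - 2*y^2 + 4*y


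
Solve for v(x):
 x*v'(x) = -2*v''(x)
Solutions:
 v(x) = C1 + C2*erf(x/2)


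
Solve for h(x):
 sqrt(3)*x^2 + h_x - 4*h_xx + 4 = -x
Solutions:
 h(x) = C1 + C2*exp(x/4) - sqrt(3)*x^3/3 - 4*sqrt(3)*x^2 - x^2/2 - 32*sqrt(3)*x - 8*x


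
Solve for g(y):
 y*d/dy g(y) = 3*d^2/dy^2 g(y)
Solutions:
 g(y) = C1 + C2*erfi(sqrt(6)*y/6)


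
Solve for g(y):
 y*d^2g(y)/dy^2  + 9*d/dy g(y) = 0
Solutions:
 g(y) = C1 + C2/y^8
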